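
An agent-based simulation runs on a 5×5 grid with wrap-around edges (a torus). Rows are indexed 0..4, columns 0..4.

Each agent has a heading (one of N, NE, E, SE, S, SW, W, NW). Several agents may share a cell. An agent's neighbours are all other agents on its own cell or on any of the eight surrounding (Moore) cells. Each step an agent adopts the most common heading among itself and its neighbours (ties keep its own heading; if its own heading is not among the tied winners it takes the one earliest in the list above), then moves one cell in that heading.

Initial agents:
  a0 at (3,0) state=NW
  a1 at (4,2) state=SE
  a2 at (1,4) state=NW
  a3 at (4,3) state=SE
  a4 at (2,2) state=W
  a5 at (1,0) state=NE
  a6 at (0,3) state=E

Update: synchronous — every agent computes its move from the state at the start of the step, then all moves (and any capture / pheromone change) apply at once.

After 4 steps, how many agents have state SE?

t=1: a0@(2,4):NW a1@(0,3):SE a2@(0,3):NW a3@(0,4):SE a4@(2,1):W a5@(0,1):NE a6@(1,4):SE
t=2: a0@(1,3):NW a1@(1,4):SE a2@(1,4):SE a3@(1,0):SE a4@(2,0):W a5@(4,2):NE a6@(2,0):SE
t=3: a0@(2,4):SE a1@(2,0):SE a2@(2,0):SE a3@(2,1):SE a4@(3,1):SE a5@(3,3):NE a6@(3,1):SE
t=4: a0@(3,0):SE a1@(3,1):SE a2@(3,1):SE a3@(3,2):SE a4@(4,2):SE a5@(2,4):NE a6@(4,2):SE

6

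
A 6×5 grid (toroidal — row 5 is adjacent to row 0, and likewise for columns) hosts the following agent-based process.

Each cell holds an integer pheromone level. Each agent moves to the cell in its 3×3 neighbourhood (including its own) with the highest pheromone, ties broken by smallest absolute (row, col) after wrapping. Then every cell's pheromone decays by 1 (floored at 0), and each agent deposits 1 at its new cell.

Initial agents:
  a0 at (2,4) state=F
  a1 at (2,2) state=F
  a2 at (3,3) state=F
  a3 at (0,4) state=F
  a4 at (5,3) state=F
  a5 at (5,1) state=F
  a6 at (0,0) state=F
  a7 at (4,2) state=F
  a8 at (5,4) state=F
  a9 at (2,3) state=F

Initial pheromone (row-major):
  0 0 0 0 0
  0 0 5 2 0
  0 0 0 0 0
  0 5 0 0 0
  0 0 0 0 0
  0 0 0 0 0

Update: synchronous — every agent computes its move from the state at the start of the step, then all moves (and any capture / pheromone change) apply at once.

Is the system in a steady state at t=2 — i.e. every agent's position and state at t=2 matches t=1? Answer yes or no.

t=1: a0@(1,3) a1@(1,2) a2@(2,2) a3@(1,3) a4@(0,2) a5@(0,0) a6@(0,0) a7@(3,1) a8@(0,0) a9@(1,2) | pheromone: 3 0 1 0 0 / 0 0 6 3 0 / 0 0 1 0 0 / 0 5 0 0 0 / 0 0 0 0 0 / 0 0 0 0 0
t=2: a0@(1,2) a1@(1,2) a2@(1,2) a3@(1,2) a4@(1,2) a5@(0,0) a6@(0,0) a7@(3,1) a8@(0,0) a9@(1,2) | pheromone: 5 0 0 0 0 / 0 0 11 2 0 / 0 0 0 0 0 / 0 5 0 0 0 / 0 0 0 0 0 / 0 0 0 0 0

no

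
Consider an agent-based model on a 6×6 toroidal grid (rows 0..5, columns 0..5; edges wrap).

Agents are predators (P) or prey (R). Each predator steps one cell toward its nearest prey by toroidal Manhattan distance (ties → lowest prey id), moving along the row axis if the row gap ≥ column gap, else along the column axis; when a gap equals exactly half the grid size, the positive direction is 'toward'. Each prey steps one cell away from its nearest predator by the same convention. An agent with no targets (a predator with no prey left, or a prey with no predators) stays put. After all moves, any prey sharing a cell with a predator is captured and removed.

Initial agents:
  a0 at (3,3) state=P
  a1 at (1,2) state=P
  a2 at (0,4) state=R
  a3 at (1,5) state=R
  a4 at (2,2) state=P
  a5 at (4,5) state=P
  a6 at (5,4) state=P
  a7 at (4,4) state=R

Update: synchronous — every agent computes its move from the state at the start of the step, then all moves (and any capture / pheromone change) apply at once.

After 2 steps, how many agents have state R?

t=1: a0@(4,3):P a1@(1,3):P a2@(1,4):R a3@(1,4):R a4@(1,2):P a5@(4,4):P a6@(0,4):P
t=2: a0@(5,3):P a1@(1,4):P a2@(1,5):R a3@(1,5):R a4@(1,3):P a5@(5,4):P a6@(1,4):P

2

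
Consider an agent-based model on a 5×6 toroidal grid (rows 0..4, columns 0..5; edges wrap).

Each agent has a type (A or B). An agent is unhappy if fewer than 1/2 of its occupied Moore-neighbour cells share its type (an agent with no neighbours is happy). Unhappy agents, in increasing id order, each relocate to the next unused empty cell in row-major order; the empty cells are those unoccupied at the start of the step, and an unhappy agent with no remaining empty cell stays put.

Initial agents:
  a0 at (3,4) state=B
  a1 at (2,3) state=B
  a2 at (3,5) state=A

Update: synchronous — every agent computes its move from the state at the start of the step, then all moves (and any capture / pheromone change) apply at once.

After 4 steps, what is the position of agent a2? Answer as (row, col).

(0, 0)

t=1: a0@(3,4):B a1@(2,3):B a2@(0,0):A
t=2: (unchanged — steady state)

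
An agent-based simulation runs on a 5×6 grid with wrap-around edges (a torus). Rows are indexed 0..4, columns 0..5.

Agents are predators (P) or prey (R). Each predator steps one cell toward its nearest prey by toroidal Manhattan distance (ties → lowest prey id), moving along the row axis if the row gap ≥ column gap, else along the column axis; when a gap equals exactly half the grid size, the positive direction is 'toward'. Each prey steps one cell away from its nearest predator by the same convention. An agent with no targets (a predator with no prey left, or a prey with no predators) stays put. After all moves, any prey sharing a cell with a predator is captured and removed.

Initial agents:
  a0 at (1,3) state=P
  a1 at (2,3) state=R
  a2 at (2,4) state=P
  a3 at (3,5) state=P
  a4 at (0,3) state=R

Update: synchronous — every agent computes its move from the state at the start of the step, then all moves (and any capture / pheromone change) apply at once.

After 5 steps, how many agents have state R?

t=1: a0@(2,3):P a1@(3,3):R a2@(2,3):P a3@(3,4):P a4@(4,3):R
t=2: a0@(3,3):P a1@(4,3):R a2@(3,3):P a3@(3,3):P a4@(0,3):R
t=3: a0@(4,3):P a1@(0,3):R a2@(4,3):P a3@(4,3):P a4@(1,3):R
t=4: a0@(0,3):P a1@(1,3):R a2@(0,3):P a3@(0,3):P a4@(2,3):R
t=5: a0@(1,3):P a1@(2,3):R a2@(1,3):P a3@(1,3):P a4@(3,3):R

2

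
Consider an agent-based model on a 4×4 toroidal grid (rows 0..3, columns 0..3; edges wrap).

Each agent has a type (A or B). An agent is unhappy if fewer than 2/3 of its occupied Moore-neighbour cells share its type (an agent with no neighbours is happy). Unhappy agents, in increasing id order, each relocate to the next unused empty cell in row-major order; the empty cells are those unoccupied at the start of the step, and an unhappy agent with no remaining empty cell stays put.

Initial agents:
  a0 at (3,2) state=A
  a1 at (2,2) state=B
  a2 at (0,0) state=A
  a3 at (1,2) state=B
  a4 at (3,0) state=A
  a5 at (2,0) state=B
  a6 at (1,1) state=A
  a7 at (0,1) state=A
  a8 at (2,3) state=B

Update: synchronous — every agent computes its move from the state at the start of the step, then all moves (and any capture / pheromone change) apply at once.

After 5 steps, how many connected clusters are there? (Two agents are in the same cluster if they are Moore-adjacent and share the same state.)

t=1: a0@(0,2):A a1@(0,3):B a2@(0,0):A a3@(1,0):B a4@(1,3):A a5@(2,1):B a6@(3,1):A a7@(0,1):A a8@(3,3):B
t=2: a0@(1,1):A a1@(1,2):B a2@(2,0):A a3@(2,2):B a4@(2,3):A a5@(3,0):B a6@(3,1):A a7@(0,1):A a8@(3,2):B
t=3: a0@(0,0):A a1@(0,2):B a2@(2,0):A a3@(0,3):B a4@(1,0):A a5@(1,3):B a6@(2,1):A a7@(3,3):A a8@(3,2):B
t=4: a0@(0,1):A a1@(0,2):B a2@(2,0):A a3@(1,1):B a4@(1,2):A a5@(2,2):B a6@(2,1):A a7@(2,3):A a8@(3,0):B
t=5: a0@(0,0):A a1@(0,3):B a2@(1,0):A a3@(1,3):B a4@(3,1):A a5@(3,2):B a6@(3,3):A a7@(2,3):A a8@(3,0):B

2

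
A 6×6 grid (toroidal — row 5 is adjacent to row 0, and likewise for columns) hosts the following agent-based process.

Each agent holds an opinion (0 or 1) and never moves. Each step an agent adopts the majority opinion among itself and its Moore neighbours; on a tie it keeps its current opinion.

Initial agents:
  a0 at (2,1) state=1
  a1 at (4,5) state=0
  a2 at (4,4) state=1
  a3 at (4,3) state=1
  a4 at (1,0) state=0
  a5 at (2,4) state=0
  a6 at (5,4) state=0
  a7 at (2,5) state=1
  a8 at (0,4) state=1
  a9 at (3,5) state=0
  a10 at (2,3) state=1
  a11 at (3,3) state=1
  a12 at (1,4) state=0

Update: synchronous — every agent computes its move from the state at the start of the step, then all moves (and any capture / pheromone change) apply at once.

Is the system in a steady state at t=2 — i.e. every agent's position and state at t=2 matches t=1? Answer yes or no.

t=1: a0@(2,1):1 a1@(4,5):0 a2@(4,4):1 a3@(4,3):1 a4@(1,0):1 a5@(2,4):0 a6@(5,4):1 a7@(2,5):0 a8@(0,4):0 a9@(3,5):0 a10@(2,3):1 a11@(3,3):1 a12@(1,4):1
t=2: a0@(2,1):1 a1@(4,5):0 a2@(4,4):1 a3@(4,3):1 a4@(1,0):1 a5@(2,4):0 a6@(5,4):1 a7@(2,5):0 a8@(0,4):1 a9@(3,5):0 a10@(2,3):1 a11@(3,3):1 a12@(1,4):0

no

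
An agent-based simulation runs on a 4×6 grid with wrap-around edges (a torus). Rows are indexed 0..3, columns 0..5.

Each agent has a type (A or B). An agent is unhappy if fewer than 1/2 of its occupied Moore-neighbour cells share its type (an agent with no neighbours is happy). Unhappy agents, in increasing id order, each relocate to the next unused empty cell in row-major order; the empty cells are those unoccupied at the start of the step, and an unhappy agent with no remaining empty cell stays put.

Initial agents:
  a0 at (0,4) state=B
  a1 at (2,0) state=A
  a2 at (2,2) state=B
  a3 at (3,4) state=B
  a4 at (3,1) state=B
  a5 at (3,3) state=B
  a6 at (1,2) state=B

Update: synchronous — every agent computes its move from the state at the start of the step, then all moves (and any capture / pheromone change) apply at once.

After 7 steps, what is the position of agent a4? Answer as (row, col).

t=1: a0@(0,4):B a1@(0,0):A a2@(2,2):B a3@(3,4):B a4@(3,1):B a5@(3,3):B a6@(1,2):B
t=2: a0@(0,4):B a1@(0,1):A a2@(2,2):B a3@(3,4):B a4@(3,1):B a5@(3,3):B a6@(1,2):B
t=3: a0@(0,4):B a1@(0,0):A a2@(2,2):B a3@(3,4):B a4@(3,1):B a5@(3,3):B a6@(1,2):B
t=4: a0@(0,4):B a1@(0,1):A a2@(2,2):B a3@(3,4):B a4@(3,1):B a5@(3,3):B a6@(1,2):B
t=5: a0@(0,4):B a1@(0,0):A a2@(2,2):B a3@(3,4):B a4@(3,1):B a5@(3,3):B a6@(1,2):B
t=6: a0@(0,4):B a1@(0,1):A a2@(2,2):B a3@(3,4):B a4@(3,1):B a5@(3,3):B a6@(1,2):B
t=7: a0@(0,4):B a1@(0,0):A a2@(2,2):B a3@(3,4):B a4@(3,1):B a5@(3,3):B a6@(1,2):B

(3, 1)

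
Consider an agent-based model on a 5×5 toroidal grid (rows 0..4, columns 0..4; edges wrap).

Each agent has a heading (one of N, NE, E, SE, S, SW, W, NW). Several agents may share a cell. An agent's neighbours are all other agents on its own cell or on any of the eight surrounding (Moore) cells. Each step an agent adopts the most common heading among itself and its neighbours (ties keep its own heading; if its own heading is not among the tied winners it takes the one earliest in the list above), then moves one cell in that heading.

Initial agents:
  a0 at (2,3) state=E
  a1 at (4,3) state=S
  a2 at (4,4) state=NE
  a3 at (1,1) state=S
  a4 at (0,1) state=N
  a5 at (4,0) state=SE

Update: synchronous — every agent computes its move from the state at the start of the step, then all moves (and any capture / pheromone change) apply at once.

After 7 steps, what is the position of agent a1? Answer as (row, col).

t=1: a0@(2,4):E a1@(0,3):S a2@(3,0):NE a3@(2,1):S a4@(4,1):N a5@(0,1):SE
t=2: a0@(2,0):E a1@(1,3):S a2@(2,1):NE a3@(3,1):S a4@(3,1):N a5@(1,2):SE
t=3: a0@(2,1):E a1@(2,3):S a2@(1,2):NE a3@(4,1):S a4@(2,1):N a5@(2,3):SE
t=4: a0@(2,2):E a1@(3,3):S a2@(0,3):NE a3@(0,1):S a4@(1,1):N a5@(3,4):SE
t=5: a0@(2,3):E a1@(4,3):S a2@(4,4):NE a3@(1,1):S a4@(0,1):N a5@(4,0):SE
t=6: a0@(2,4):E a1@(0,3):S a2@(3,0):NE a3@(2,1):S a4@(4,1):N a5@(0,1):SE
t=7: a0@(2,0):E a1@(1,3):S a2@(2,1):NE a3@(3,1):S a4@(3,1):N a5@(1,2):SE

(1, 3)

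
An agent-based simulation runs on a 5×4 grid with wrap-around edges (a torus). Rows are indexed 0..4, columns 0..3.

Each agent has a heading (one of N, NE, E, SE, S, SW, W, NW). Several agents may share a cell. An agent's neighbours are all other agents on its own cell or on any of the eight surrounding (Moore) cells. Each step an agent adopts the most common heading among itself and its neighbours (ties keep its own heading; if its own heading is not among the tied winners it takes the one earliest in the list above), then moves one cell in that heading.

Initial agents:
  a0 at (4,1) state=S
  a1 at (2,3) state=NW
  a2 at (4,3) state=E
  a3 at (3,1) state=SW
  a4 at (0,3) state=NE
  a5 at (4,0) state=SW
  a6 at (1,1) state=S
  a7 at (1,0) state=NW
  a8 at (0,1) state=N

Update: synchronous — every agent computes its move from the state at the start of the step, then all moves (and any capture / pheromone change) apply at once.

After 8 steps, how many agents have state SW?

8

t=1: a0@(0,0):SW a1@(1,2):NW a2@(4,0):E a3@(4,0):SW a4@(4,0):NE a5@(0,3):SW a6@(2,1):S a7@(0,3):NW a8@(1,1):S
t=2: a0@(1,3):SW a1@(0,1):NW a2@(0,3):SW a3@(0,3):SW a4@(0,3):SW a5@(1,2):SW a6@(3,1):S a7@(1,2):SW a8@(2,1):S
t=3: a0@(2,2):SW a1@(1,0):SW a2@(1,2):SW a3@(1,2):SW a4@(1,2):SW a5@(2,1):SW a6@(4,1):S a7@(2,1):SW a8@(3,1):S
t=4: a0@(3,1):SW a1@(2,3):SW a2@(2,1):SW a3@(2,1):SW a4@(2,1):SW a5@(3,0):SW a6@(0,1):S a7@(3,0):SW a8@(4,0):SW
t=5: a0@(4,0):SW a1@(3,2):SW a2@(3,0):SW a3@(3,0):SW a4@(3,0):SW a5@(4,3):SW a6@(1,1):S a7@(4,3):SW a8@(0,3):SW
t=6: a0@(0,3):SW a1@(4,1):SW a2@(4,3):SW a3@(4,3):SW a4@(4,3):SW a5@(0,2):SW a6@(2,1):S a7@(0,2):SW a8@(1,2):SW
t=7: a0@(1,2):SW a1@(0,0):SW a2@(0,2):SW a3@(0,2):SW a4@(0,2):SW a5@(1,1):SW a6@(3,1):S a7@(1,1):SW a8@(2,1):SW
t=8: a0@(2,1):SW a1@(1,3):SW a2@(1,1):SW a3@(1,1):SW a4@(1,1):SW a5@(2,0):SW a6@(4,1):S a7@(2,0):SW a8@(3,0):SW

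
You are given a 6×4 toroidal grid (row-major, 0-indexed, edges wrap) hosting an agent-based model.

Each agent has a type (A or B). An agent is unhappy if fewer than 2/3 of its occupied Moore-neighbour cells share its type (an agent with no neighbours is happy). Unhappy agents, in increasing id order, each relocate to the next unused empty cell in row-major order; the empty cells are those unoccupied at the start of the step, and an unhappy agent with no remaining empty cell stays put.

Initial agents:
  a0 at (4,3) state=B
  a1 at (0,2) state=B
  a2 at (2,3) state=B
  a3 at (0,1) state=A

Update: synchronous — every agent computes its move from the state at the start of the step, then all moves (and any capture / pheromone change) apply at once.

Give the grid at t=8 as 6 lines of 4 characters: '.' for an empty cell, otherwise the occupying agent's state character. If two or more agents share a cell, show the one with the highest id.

.BA.
....
...B
....
...B
....

t=1: a0@(4,3):B a1@(0,0):B a2@(2,3):B a3@(0,3):A
t=2: a0@(4,3):B a1@(0,1):B a2@(2,3):B a3@(0,2):A
t=3: a0@(4,3):B a1@(0,0):B a2@(2,3):B a3@(0,3):A
t=4: a0@(4,3):B a1@(0,1):B a2@(2,3):B a3@(0,2):A
t=5: a0@(4,3):B a1@(0,0):B a2@(2,3):B a3@(0,3):A
t=6: a0@(4,3):B a1@(0,1):B a2@(2,3):B a3@(0,2):A
t=7: a0@(4,3):B a1@(0,0):B a2@(2,3):B a3@(0,3):A
t=8: a0@(4,3):B a1@(0,1):B a2@(2,3):B a3@(0,2):A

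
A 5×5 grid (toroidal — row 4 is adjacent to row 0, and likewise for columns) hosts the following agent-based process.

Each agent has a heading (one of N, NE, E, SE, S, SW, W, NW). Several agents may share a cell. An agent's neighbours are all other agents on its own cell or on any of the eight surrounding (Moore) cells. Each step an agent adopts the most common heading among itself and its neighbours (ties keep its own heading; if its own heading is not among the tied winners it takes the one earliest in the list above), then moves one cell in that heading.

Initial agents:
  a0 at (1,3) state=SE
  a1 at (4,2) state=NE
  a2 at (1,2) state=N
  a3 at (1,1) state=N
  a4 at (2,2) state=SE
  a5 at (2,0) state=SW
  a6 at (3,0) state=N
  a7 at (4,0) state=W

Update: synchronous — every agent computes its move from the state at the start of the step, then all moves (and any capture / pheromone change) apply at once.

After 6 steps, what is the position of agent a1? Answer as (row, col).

t=1: a0@(2,4):SE a1@(3,3):NE a2@(0,2):N a3@(0,1):N a4@(3,3):SE a5@(1,0):N a6@(2,0):N a7@(4,4):W
t=2: a0@(3,0):SE a1@(4,4):SE a2@(4,2):N a3@(4,1):N a4@(4,4):SE a5@(0,0):N a6@(1,0):N a7@(4,3):W
t=3: a0@(4,1):SE a1@(0,0):SE a2@(3,2):N a3@(3,1):N a4@(0,0):SE a5@(4,0):N a6@(0,0):N a7@(0,4):SE
t=4: a0@(3,1):N a1@(1,1):SE a2@(2,2):N a3@(2,1):N a4@(1,1):SE a5@(0,1):SE a6@(1,1):SE a7@(1,0):SE
t=5: a0@(2,1):N a1@(2,2):SE a2@(1,2):N a3@(3,2):SE a4@(2,2):SE a5@(1,2):SE a6@(2,2):SE a7@(2,1):SE
t=6: a0@(3,2):SE a1@(3,3):SE a2@(2,3):SE a3@(4,3):SE a4@(3,3):SE a5@(2,3):SE a6@(3,3):SE a7@(3,2):SE

(3, 3)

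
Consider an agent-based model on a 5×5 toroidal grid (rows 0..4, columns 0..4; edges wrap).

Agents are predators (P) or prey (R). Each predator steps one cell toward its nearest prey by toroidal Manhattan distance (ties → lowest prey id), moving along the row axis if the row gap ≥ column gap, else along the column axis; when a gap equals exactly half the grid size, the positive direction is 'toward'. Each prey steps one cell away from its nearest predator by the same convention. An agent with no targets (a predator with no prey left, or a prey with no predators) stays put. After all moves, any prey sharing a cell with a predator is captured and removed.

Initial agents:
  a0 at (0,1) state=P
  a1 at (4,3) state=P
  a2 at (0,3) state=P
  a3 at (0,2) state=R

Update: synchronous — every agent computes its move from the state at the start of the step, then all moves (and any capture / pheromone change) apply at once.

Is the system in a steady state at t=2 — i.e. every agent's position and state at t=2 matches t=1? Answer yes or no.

t=1: a0@(0,2):P a1@(0,3):P a2@(0,2):P
t=2: (unchanged — steady state)

yes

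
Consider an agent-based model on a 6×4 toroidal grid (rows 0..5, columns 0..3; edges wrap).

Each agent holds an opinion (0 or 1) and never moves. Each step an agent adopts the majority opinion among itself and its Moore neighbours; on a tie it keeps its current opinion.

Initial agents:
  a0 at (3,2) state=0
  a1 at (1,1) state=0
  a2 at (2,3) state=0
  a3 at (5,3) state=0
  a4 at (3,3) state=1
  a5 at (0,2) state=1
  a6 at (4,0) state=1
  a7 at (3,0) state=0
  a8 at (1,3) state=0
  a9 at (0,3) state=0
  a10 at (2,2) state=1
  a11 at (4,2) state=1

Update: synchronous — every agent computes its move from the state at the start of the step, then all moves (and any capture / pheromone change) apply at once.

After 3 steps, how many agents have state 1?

t=1: a0@(3,2):1 a1@(1,1):1 a2@(2,3):0 a3@(5,3):1 a4@(3,3):1 a5@(0,2):0 a6@(4,0):1 a7@(3,0):0 a8@(1,3):0 a9@(0,3):0 a10@(2,2):0 a11@(4,2):1
t=2: a0@(3,2):1 a1@(1,1):0 a2@(2,3):0 a3@(5,3):1 a4@(3,3):1 a5@(0,2):0 a6@(4,0):1 a7@(3,0):0 a8@(1,3):0 a9@(0,3):0 a10@(2,2):0 a11@(4,2):1
t=3: (unchanged — steady state)

5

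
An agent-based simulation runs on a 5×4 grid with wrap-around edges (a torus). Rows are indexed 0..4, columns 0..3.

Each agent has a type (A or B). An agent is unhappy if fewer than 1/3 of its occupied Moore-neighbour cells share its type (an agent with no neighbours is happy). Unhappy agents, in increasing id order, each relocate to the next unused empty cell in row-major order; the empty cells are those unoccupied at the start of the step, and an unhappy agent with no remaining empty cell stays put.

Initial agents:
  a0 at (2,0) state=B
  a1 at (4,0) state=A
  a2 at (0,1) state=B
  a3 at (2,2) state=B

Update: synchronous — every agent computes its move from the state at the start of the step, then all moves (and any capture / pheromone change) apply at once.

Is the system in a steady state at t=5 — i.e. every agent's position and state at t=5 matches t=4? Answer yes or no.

yes

t=1: a0@(2,0):B a1@(0,0):A a2@(0,2):B a3@(2,2):B
t=2: (unchanged — steady state)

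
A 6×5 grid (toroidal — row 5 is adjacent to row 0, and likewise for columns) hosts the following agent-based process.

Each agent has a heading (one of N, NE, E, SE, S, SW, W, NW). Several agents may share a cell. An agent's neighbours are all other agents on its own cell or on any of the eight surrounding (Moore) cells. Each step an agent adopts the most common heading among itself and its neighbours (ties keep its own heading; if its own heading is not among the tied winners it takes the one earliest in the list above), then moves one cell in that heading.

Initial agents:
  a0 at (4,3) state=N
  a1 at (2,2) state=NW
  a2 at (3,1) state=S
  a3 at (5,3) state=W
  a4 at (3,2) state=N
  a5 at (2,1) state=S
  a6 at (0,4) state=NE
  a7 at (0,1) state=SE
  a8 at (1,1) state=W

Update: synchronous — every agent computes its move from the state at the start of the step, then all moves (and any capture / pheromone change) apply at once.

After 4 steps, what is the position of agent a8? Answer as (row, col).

(0, 3)

t=1: a0@(3,3):N a1@(3,2):S a2@(4,1):S a3@(5,2):W a4@(2,2):N a5@(3,1):S a6@(5,0):NE a7@(1,2):SE a8@(1,0):W
t=2: a0@(2,3):N a1@(4,2):S a2@(5,1):S a3@(5,1):W a4@(1,2):N a5@(4,1):S a6@(4,1):NE a7@(2,3):SE a8@(1,4):W
t=3: a0@(1,3):N a1@(5,2):S a2@(0,1):S a3@(0,1):S a4@(0,2):N a5@(5,1):S a6@(5,1):S a7@(1,3):N a8@(1,3):W
t=4: a0@(0,3):N a1@(0,2):S a2@(1,1):S a3@(1,1):S a4@(1,2):S a5@(0,1):S a6@(0,1):S a7@(0,3):N a8@(0,3):N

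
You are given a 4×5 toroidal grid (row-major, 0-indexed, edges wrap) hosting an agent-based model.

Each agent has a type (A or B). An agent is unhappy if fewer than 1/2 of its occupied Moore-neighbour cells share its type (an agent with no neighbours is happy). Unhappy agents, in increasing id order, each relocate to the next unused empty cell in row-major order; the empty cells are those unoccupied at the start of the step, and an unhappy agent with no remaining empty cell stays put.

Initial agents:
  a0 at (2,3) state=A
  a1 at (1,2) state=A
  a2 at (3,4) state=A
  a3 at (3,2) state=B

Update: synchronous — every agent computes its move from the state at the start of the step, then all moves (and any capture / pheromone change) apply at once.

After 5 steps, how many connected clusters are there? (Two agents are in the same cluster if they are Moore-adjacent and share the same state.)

2

t=1: a0@(2,3):A a1@(1,2):A a2@(3,4):A a3@(0,0):B
t=2: a0@(2,3):A a1@(1,2):A a2@(3,4):A a3@(0,1):B
t=3: a0@(2,3):A a1@(1,2):A a2@(3,4):A a3@(0,0):B
t=4: a0@(2,3):A a1@(1,2):A a2@(3,4):A a3@(0,1):B
t=5: a0@(2,3):A a1@(1,2):A a2@(3,4):A a3@(0,0):B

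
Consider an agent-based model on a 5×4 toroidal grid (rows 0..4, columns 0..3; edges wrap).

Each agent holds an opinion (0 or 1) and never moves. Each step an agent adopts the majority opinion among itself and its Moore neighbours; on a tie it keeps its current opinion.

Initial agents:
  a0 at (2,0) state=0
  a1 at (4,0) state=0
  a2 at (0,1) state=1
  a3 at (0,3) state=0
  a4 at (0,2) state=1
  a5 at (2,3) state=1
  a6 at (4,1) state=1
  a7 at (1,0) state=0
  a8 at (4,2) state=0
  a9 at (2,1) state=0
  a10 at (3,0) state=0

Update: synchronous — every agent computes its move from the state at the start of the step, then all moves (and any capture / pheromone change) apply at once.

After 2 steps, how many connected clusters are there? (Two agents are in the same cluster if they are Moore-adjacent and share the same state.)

2

t=1: a0@(2,0):0 a1@(4,0):0 a2@(0,1):1 a3@(0,3):0 a4@(0,2):1 a5@(2,3):0 a6@(4,1):1 a7@(1,0):0 a8@(4,2):1 a9@(2,1):0 a10@(3,0):0
t=2: (unchanged — steady state)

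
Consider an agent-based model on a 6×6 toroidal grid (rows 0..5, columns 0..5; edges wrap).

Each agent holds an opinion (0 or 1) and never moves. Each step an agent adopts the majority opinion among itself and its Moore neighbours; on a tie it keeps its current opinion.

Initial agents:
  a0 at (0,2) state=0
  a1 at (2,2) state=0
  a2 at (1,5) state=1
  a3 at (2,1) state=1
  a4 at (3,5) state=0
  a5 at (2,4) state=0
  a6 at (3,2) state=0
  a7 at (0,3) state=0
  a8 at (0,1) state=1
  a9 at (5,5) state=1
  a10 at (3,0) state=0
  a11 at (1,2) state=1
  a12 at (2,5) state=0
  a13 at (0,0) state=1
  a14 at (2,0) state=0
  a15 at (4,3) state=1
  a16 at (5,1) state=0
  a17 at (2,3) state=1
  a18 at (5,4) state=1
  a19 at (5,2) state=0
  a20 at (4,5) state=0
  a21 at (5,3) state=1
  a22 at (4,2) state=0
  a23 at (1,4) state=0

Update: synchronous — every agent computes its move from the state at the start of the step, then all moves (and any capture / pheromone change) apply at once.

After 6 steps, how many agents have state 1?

t=1: a0@(0,2):0 a1@(2,2):1 a2@(1,5):0 a3@(2,1):0 a4@(3,5):0 a5@(2,4):0 a6@(3,2):0 a7@(0,3):0 a8@(0,1):1 a9@(5,5):1 a10@(3,0):0 a11@(1,2):1 a12@(2,5):0 a13@(0,0):1 a14@(2,0):0 a15@(4,3):1 a16@(5,1):0 a17@(2,3):0 a18@(5,4):1 a19@(5,2):0 a20@(4,5):0 a21@(5,3):0 a22@(4,2):0 a23@(1,4):0
t=2: a0@(0,2):0 a1@(2,2):0 a2@(1,5):0 a3@(2,1):0 a4@(3,5):0 a5@(2,4):0 a6@(3,2):0 a7@(0,3):0 a8@(0,1):1 a9@(5,5):1 a10@(3,0):0 a11@(1,2):0 a12@(2,5):0 a13@(0,0):1 a14@(2,0):0 a15@(4,3):0 a16@(5,1):0 a17@(2,3):0 a18@(5,4):1 a19@(5,2):0 a20@(4,5):0 a21@(5,3):0 a22@(4,2):0 a23@(1,4):0
t=3: a0@(0,2):0 a1@(2,2):0 a2@(1,5):0 a3@(2,1):0 a4@(3,5):0 a5@(2,4):0 a6@(3,2):0 a7@(0,3):0 a8@(0,1):0 a9@(5,5):1 a10@(3,0):0 a11@(1,2):0 a12@(2,5):0 a13@(0,0):1 a14@(2,0):0 a15@(4,3):0 a16@(5,1):0 a17@(2,3):0 a18@(5,4):0 a19@(5,2):0 a20@(4,5):0 a21@(5,3):0 a22@(4,2):0 a23@(1,4):0
t=4: a0@(0,2):0 a1@(2,2):0 a2@(1,5):0 a3@(2,1):0 a4@(3,5):0 a5@(2,4):0 a6@(3,2):0 a7@(0,3):0 a8@(0,1):0 a9@(5,5):1 a10@(3,0):0 a11@(1,2):0 a12@(2,5):0 a13@(0,0):0 a14@(2,0):0 a15@(4,3):0 a16@(5,1):0 a17@(2,3):0 a18@(5,4):0 a19@(5,2):0 a20@(4,5):0 a21@(5,3):0 a22@(4,2):0 a23@(1,4):0
t=5: a0@(0,2):0 a1@(2,2):0 a2@(1,5):0 a3@(2,1):0 a4@(3,5):0 a5@(2,4):0 a6@(3,2):0 a7@(0,3):0 a8@(0,1):0 a9@(5,5):0 a10@(3,0):0 a11@(1,2):0 a12@(2,5):0 a13@(0,0):0 a14@(2,0):0 a15@(4,3):0 a16@(5,1):0 a17@(2,3):0 a18@(5,4):0 a19@(5,2):0 a20@(4,5):0 a21@(5,3):0 a22@(4,2):0 a23@(1,4):0
t=6: (unchanged — steady state)

0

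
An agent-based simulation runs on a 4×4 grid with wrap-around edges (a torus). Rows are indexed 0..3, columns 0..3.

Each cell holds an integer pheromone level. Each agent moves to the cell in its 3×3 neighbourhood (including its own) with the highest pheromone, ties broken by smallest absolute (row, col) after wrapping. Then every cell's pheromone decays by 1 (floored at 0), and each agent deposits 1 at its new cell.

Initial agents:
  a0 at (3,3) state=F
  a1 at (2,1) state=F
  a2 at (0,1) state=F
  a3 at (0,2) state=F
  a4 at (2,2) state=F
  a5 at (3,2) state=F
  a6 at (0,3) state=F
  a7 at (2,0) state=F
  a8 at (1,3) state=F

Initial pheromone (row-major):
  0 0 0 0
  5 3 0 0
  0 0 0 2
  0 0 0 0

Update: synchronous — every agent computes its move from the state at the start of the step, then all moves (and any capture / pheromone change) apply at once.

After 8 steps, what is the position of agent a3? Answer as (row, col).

t=1: a0@(2,3) a1@(1,0) a2@(1,0) a3@(1,1) a4@(1,1) a5@(2,3) a6@(1,0) a7@(1,0) a8@(1,0) | pheromone: 0 0 0 0 / 9 4 0 0 / 0 0 0 3 / 0 0 0 0
t=2: a0@(1,0) a1@(1,0) a2@(1,0) a3@(1,0) a4@(1,0) a5@(1,0) a6@(1,0) a7@(1,0) a8@(1,0) | pheromone: 0 0 0 0 / 17 3 0 0 / 0 0 0 2 / 0 0 0 0
t=3: a0@(1,0) a1@(1,0) a2@(1,0) a3@(1,0) a4@(1,0) a5@(1,0) a6@(1,0) a7@(1,0) a8@(1,0) | pheromone: 0 0 0 0 / 25 2 0 0 / 0 0 0 1 / 0 0 0 0
t=4: a0@(1,0) a1@(1,0) a2@(1,0) a3@(1,0) a4@(1,0) a5@(1,0) a6@(1,0) a7@(1,0) a8@(1,0) | pheromone: 0 0 0 0 / 33 1 0 0 / 0 0 0 0 / 0 0 0 0
t=5: a0@(1,0) a1@(1,0) a2@(1,0) a3@(1,0) a4@(1,0) a5@(1,0) a6@(1,0) a7@(1,0) a8@(1,0) | pheromone: 0 0 0 0 / 41 0 0 0 / 0 0 0 0 / 0 0 0 0
t=6: a0@(1,0) a1@(1,0) a2@(1,0) a3@(1,0) a4@(1,0) a5@(1,0) a6@(1,0) a7@(1,0) a8@(1,0) | pheromone: 0 0 0 0 / 49 0 0 0 / 0 0 0 0 / 0 0 0 0
t=7: a0@(1,0) a1@(1,0) a2@(1,0) a3@(1,0) a4@(1,0) a5@(1,0) a6@(1,0) a7@(1,0) a8@(1,0) | pheromone: 0 0 0 0 / 57 0 0 0 / 0 0 0 0 / 0 0 0 0
t=8: a0@(1,0) a1@(1,0) a2@(1,0) a3@(1,0) a4@(1,0) a5@(1,0) a6@(1,0) a7@(1,0) a8@(1,0) | pheromone: 0 0 0 0 / 65 0 0 0 / 0 0 0 0 / 0 0 0 0

(1, 0)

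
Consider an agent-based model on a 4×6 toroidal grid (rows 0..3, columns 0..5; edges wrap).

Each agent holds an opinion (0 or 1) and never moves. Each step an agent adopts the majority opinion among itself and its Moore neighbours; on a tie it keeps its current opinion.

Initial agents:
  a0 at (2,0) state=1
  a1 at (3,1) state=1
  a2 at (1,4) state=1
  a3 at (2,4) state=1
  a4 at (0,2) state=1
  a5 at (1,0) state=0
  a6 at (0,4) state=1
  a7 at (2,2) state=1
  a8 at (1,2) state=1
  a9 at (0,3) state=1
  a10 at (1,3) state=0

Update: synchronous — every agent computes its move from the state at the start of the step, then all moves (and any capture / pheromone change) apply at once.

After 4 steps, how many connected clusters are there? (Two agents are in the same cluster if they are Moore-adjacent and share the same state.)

2

t=1: a0@(2,0):1 a1@(3,1):1 a2@(1,4):1 a3@(2,4):1 a4@(0,2):1 a5@(1,0):0 a6@(0,4):1 a7@(2,2):1 a8@(1,2):1 a9@(0,3):1 a10@(1,3):1
t=2: (unchanged — steady state)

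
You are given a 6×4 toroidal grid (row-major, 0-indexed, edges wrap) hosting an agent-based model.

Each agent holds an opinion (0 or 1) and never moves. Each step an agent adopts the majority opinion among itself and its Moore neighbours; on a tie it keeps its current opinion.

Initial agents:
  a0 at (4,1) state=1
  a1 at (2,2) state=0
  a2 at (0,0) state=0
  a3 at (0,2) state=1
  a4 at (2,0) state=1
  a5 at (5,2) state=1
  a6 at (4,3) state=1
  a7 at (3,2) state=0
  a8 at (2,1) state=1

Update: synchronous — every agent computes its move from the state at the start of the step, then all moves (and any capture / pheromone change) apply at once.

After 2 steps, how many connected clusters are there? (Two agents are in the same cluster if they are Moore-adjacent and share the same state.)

t=1: a0@(4,1):1 a1@(2,2):0 a2@(0,0):0 a3@(0,2):1 a4@(2,0):1 a5@(5,2):1 a6@(4,3):1 a7@(3,2):1 a8@(2,1):1
t=2: a0@(4,1):1 a1@(2,2):1 a2@(0,0):0 a3@(0,2):1 a4@(2,0):1 a5@(5,2):1 a6@(4,3):1 a7@(3,2):1 a8@(2,1):1

2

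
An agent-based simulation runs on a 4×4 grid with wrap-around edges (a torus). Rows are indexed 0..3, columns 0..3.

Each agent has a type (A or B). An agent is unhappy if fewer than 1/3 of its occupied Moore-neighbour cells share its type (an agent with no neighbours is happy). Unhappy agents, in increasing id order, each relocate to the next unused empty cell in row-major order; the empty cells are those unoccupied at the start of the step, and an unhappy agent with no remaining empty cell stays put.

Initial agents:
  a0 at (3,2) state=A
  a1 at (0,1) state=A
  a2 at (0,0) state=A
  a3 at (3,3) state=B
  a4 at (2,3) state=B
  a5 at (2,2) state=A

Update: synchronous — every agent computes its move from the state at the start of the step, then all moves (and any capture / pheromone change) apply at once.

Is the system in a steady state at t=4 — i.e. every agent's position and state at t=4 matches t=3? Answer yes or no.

yes

t=1: a0@(3,2):A a1@(0,1):A a2@(0,0):A a3@(0,2):B a4@(2,3):B a5@(2,2):A
t=2: a0@(3,2):A a1@(0,1):A a2@(0,0):A a3@(0,3):B a4@(1,0):B a5@(2,2):A
t=3: (unchanged — steady state)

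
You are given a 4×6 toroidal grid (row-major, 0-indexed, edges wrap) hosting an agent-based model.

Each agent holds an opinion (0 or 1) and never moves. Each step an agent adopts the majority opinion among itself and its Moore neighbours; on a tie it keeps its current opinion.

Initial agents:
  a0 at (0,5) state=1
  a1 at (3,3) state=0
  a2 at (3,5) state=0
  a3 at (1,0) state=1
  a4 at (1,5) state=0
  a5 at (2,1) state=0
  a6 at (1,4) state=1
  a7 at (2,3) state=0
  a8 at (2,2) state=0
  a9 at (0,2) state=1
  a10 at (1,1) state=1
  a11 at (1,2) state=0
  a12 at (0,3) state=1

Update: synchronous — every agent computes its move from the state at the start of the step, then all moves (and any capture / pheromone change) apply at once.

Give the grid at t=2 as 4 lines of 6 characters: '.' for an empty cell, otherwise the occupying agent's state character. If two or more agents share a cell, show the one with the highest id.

..11.1
110.11
.000..
...0.0

t=1: a0@(0,5):1 a1@(3,3):0 a2@(3,5):0 a3@(1,0):1 a4@(1,5):1 a5@(2,1):0 a6@(1,4):1 a7@(2,3):0 a8@(2,2):0 a9@(0,2):1 a10@(1,1):1 a11@(1,2):0 a12@(0,3):1
t=2: (unchanged — steady state)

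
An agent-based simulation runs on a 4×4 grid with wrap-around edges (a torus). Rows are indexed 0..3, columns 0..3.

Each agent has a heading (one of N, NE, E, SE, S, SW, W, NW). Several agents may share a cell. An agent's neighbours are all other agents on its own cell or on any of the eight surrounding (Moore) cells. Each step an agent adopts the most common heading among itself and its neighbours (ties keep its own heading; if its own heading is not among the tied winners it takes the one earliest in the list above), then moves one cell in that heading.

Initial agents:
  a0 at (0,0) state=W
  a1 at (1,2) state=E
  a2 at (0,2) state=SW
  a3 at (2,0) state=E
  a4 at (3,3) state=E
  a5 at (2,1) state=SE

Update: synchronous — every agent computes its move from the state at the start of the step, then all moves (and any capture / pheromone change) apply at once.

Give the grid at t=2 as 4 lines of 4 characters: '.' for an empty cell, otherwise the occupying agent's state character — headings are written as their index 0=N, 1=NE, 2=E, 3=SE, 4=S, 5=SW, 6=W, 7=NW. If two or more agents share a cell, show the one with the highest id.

t=1: a0@(0,3):W a1@(1,3):E a2@(0,3):E a3@(2,1):E a4@(3,0):E a5@(2,2):E
t=2: a0@(0,0):E a1@(1,0):E a2@(0,0):E a3@(2,2):E a4@(3,1):E a5@(2,3):E

2...
2...
..22
.2..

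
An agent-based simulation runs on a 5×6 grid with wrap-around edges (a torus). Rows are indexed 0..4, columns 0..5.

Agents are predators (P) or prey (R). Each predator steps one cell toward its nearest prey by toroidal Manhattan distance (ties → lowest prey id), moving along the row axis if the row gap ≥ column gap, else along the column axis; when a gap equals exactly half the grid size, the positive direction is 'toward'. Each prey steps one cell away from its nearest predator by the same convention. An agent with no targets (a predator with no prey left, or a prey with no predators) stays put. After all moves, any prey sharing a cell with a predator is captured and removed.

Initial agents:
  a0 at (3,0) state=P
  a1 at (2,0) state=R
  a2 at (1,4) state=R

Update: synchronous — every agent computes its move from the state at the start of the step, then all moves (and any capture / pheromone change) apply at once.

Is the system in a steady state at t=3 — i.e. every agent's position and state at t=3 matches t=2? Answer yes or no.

t=1: a0@(2,0):P a1@(1,0):R a2@(0,4):R
t=2: a0@(1,0):P a1@(0,0):R a2@(4,4):R
t=3: a0@(0,0):P a1@(4,0):R a2@(3,4):R

no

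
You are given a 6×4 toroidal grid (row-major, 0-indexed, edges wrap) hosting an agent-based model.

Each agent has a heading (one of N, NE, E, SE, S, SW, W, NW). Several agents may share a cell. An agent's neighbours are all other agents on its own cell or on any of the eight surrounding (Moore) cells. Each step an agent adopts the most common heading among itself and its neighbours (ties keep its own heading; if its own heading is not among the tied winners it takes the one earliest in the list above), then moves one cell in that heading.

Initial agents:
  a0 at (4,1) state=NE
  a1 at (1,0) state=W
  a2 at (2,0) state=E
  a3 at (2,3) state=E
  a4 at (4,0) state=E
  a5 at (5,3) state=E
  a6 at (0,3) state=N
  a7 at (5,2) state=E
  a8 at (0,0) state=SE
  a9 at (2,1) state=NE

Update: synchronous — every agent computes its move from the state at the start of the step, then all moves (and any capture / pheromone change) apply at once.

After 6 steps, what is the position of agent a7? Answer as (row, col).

(5, 0)

t=1: a0@(4,2):E a1@(1,1):E a2@(2,1):E a3@(2,0):E a4@(4,1):E a5@(5,0):E a6@(0,0):E a7@(5,3):E a8@(1,1):SE a9@(1,2):NE
t=2: a0@(4,3):E a1@(1,2):E a2@(2,2):E a3@(2,1):E a4@(4,2):E a5@(5,1):E a6@(0,1):E a7@(5,0):E a8@(1,2):E a9@(1,3):E
t=3: a0@(4,0):E a1@(1,3):E a2@(2,3):E a3@(2,2):E a4@(4,3):E a5@(5,2):E a6@(0,2):E a7@(5,1):E a8@(1,3):E a9@(1,0):E
t=4: a0@(4,1):E a1@(1,0):E a2@(2,0):E a3@(2,3):E a4@(4,0):E a5@(5,3):E a6@(0,3):E a7@(5,2):E a8@(1,0):E a9@(1,1):E
t=5: a0@(4,2):E a1@(1,1):E a2@(2,1):E a3@(2,0):E a4@(4,1):E a5@(5,0):E a6@(0,0):E a7@(5,3):E a8@(1,1):E a9@(1,2):E
t=6: a0@(4,3):E a1@(1,2):E a2@(2,2):E a3@(2,1):E a4@(4,2):E a5@(5,1):E a6@(0,1):E a7@(5,0):E a8@(1,2):E a9@(1,3):E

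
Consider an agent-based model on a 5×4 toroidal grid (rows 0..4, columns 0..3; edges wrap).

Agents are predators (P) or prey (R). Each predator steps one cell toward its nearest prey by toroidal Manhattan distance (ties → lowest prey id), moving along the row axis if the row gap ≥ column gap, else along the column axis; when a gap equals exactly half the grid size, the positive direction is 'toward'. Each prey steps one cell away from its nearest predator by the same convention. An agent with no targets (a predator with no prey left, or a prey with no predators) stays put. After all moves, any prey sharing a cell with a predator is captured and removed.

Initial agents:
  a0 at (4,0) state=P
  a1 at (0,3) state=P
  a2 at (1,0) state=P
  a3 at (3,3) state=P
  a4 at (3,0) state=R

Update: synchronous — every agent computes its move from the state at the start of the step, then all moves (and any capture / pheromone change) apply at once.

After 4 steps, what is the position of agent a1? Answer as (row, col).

(4, 3)

t=1: a0@(3,0):P a1@(4,3):P a2@(2,0):P a3@(3,0):P
t=2: (unchanged — steady state)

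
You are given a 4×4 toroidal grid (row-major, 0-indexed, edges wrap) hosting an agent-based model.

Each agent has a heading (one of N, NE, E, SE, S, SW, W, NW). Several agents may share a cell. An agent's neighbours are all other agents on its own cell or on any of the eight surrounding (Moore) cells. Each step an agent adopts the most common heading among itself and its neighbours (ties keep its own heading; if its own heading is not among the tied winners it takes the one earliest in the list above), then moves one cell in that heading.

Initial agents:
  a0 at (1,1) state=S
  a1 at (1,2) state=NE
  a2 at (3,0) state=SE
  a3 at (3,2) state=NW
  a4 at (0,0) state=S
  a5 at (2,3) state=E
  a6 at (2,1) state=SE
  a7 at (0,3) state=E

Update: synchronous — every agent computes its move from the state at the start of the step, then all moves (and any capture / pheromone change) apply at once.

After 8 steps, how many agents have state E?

8

t=1: a0@(2,1):S a1@(1,3):E a2@(0,1):SE a3@(3,3):E a4@(1,0):S a5@(2,0):E a6@(3,2):SE a7@(0,0):E
t=2: a0@(3,1):S a1@(1,0):E a2@(1,2):SE a3@(3,0):E a4@(1,1):E a5@(2,1):E a6@(0,3):SE a7@(0,1):E
t=3: a0@(3,2):E a1@(1,1):E a2@(1,3):E a3@(3,1):E a4@(1,2):E a5@(2,2):E a6@(1,0):SE a7@(0,2):E
t=4: a0@(3,3):E a1@(1,2):E a2@(1,0):E a3@(3,2):E a4@(1,3):E a5@(2,3):E a6@(1,1):E a7@(0,3):E
t=5: a0@(3,0):E a1@(1,3):E a2@(1,1):E a3@(3,3):E a4@(1,0):E a5@(2,0):E a6@(1,2):E a7@(0,0):E
t=6: a0@(3,1):E a1@(1,0):E a2@(1,2):E a3@(3,0):E a4@(1,1):E a5@(2,1):E a6@(1,3):E a7@(0,1):E
t=7: a0@(3,2):E a1@(1,1):E a2@(1,3):E a3@(3,1):E a4@(1,2):E a5@(2,2):E a6@(1,0):E a7@(0,2):E
t=8: a0@(3,3):E a1@(1,2):E a2@(1,0):E a3@(3,2):E a4@(1,3):E a5@(2,3):E a6@(1,1):E a7@(0,3):E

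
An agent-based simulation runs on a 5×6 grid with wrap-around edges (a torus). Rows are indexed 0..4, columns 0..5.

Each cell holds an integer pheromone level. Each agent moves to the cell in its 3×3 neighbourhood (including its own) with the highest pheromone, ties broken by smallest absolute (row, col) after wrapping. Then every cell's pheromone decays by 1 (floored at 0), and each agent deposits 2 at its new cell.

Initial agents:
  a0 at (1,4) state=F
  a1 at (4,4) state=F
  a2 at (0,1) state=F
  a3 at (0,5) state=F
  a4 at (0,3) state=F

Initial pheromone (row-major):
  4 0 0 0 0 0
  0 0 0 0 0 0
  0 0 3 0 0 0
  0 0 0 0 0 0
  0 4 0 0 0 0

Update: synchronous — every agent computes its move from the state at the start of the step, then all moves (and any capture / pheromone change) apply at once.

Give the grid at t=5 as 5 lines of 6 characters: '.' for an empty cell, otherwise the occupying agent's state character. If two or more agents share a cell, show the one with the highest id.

t=1: a0@(0,3) a1@(0,3) a2@(0,0) a3@(0,0) a4@(0,2) | pheromone: 7 0 2 4 0 0 / 0 0 0 0 0 0 / 0 0 2 0 0 0 / 0 0 0 0 0 0 / 0 3 0 0 0 0
t=2: a0@(0,3) a1@(0,3) a2@(0,0) a3@(0,0) a4@(0,3) | pheromone: 10 0 1 9 0 0 / 0 0 0 0 0 0 / 0 0 1 0 0 0 / 0 0 0 0 0 0 / 0 2 0 0 0 0
t=3: a0@(0,3) a1@(0,3) a2@(0,0) a3@(0,0) a4@(0,3) | pheromone: 13 0 0 14 0 0 / 0 0 0 0 0 0 / 0 0 0 0 0 0 / 0 0 0 0 0 0 / 0 1 0 0 0 0
t=4: a0@(0,3) a1@(0,3) a2@(0,0) a3@(0,0) a4@(0,3) | pheromone: 16 0 0 19 0 0 / 0 0 0 0 0 0 / 0 0 0 0 0 0 / 0 0 0 0 0 0 / 0 0 0 0 0 0
t=5: a0@(0,3) a1@(0,3) a2@(0,0) a3@(0,0) a4@(0,3) | pheromone: 19 0 0 24 0 0 / 0 0 0 0 0 0 / 0 0 0 0 0 0 / 0 0 0 0 0 0 / 0 0 0 0 0 0

F..F..
......
......
......
......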